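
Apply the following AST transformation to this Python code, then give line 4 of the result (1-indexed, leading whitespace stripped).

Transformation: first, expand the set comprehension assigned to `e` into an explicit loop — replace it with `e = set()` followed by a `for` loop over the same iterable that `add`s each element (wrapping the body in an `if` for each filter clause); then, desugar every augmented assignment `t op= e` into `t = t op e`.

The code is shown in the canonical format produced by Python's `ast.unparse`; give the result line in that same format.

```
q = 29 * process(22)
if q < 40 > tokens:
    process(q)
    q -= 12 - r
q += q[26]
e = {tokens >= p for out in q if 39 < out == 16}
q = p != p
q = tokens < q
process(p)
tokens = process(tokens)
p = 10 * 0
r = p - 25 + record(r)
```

q = q - (12 - r)

Transformed code:
q = 29 * process(22)
if q < 40 > tokens:
    process(q)
    q = q - (12 - r)
q = q + q[26]
e = set()
for out in q:
    if 39 < out == 16:
        e.add(tokens >= p)
q = p != p
q = tokens < q
process(p)
tokens = process(tokens)
p = 10 * 0
r = p - 25 + record(r)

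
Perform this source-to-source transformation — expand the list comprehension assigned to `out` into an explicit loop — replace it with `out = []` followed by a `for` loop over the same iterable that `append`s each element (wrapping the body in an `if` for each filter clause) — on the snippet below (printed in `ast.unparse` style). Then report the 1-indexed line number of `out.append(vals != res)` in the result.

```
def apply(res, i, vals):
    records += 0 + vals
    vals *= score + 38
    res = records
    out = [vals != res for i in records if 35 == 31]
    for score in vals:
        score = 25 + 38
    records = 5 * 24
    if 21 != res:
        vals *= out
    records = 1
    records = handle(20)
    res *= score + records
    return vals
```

Transformed code:
def apply(res, i, vals):
    records += 0 + vals
    vals *= score + 38
    res = records
    out = []
    for i in records:
        if 35 == 31:
            out.append(vals != res)
    for score in vals:
        score = 25 + 38
    records = 5 * 24
    if 21 != res:
        vals *= out
    records = 1
    records = handle(20)
    res *= score + records
    return vals

8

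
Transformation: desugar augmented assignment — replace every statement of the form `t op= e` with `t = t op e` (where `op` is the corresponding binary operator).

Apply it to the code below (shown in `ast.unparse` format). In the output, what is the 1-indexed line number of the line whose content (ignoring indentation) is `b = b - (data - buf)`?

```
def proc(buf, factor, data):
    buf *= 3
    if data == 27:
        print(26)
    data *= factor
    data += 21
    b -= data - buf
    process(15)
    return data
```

7

Transformed code:
def proc(buf, factor, data):
    buf = buf * 3
    if data == 27:
        print(26)
    data = data * factor
    data = data + 21
    b = b - (data - buf)
    process(15)
    return data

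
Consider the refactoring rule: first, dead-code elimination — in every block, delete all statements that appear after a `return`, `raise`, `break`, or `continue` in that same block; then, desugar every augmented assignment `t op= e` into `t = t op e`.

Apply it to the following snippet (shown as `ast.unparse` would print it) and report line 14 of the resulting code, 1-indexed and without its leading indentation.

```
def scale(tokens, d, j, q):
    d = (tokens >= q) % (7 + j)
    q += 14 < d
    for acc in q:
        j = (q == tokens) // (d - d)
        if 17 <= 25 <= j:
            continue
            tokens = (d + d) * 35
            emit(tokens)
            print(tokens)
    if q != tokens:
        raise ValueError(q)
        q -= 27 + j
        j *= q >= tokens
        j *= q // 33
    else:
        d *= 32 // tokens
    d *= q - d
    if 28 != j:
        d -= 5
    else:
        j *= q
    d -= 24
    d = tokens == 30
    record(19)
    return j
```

d = d - 5

Transformed code:
def scale(tokens, d, j, q):
    d = (tokens >= q) % (7 + j)
    q = q + (14 < d)
    for acc in q:
        j = (q == tokens) // (d - d)
        if 17 <= 25 <= j:
            continue
    if q != tokens:
        raise ValueError(q)
    else:
        d = d * (32 // tokens)
    d = d * (q - d)
    if 28 != j:
        d = d - 5
    else:
        j = j * q
    d = d - 24
    d = tokens == 30
    record(19)
    return j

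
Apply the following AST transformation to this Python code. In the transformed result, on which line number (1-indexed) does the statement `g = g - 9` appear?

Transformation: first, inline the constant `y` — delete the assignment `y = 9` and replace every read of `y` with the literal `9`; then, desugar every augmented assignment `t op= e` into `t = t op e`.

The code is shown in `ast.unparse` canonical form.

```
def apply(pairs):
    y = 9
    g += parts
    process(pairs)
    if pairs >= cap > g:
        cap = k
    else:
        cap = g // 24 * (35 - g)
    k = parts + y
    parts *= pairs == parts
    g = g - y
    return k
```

Transformed code:
def apply(pairs):
    g = g + parts
    process(pairs)
    if pairs >= cap > g:
        cap = k
    else:
        cap = g // 24 * (35 - g)
    k = parts + 9
    parts = parts * (pairs == parts)
    g = g - 9
    return k

10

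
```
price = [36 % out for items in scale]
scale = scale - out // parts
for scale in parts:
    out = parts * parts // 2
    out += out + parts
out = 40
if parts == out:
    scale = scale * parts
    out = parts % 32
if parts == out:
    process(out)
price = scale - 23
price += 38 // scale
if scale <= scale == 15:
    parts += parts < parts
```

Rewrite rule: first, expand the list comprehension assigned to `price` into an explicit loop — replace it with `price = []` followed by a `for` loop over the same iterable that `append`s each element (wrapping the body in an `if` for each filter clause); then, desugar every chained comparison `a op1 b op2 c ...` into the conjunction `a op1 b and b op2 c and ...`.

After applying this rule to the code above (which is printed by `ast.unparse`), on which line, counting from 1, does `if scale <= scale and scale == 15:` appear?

16

Transformed code:
price = []
for items in scale:
    price.append(36 % out)
scale = scale - out // parts
for scale in parts:
    out = parts * parts // 2
    out += out + parts
out = 40
if parts == out:
    scale = scale * parts
    out = parts % 32
if parts == out:
    process(out)
price = scale - 23
price += 38 // scale
if scale <= scale and scale == 15:
    parts += parts < parts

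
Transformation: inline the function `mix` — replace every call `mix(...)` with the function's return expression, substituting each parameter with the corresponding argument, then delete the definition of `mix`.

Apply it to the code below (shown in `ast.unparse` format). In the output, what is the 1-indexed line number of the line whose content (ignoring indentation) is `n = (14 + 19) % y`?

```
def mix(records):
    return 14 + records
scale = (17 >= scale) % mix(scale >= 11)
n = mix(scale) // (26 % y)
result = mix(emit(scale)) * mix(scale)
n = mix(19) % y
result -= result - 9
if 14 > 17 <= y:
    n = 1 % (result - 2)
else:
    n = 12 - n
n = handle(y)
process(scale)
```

Transformed code:
scale = (17 >= scale) % (14 + (scale >= 11))
n = (14 + scale) // (26 % y)
result = (14 + emit(scale)) * (14 + scale)
n = (14 + 19) % y
result -= result - 9
if 14 > 17 <= y:
    n = 1 % (result - 2)
else:
    n = 12 - n
n = handle(y)
process(scale)

4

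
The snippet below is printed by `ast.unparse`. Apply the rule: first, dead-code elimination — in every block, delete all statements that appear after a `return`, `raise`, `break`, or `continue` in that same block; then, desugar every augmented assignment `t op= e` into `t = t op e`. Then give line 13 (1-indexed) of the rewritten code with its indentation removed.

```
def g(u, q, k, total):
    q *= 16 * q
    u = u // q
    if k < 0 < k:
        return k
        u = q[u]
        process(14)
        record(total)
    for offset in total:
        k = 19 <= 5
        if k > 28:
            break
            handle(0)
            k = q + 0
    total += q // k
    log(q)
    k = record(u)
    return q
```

Transformed code:
def g(u, q, k, total):
    q = q * (16 * q)
    u = u // q
    if k < 0 < k:
        return k
    for offset in total:
        k = 19 <= 5
        if k > 28:
            break
    total = total + q // k
    log(q)
    k = record(u)
    return q

return q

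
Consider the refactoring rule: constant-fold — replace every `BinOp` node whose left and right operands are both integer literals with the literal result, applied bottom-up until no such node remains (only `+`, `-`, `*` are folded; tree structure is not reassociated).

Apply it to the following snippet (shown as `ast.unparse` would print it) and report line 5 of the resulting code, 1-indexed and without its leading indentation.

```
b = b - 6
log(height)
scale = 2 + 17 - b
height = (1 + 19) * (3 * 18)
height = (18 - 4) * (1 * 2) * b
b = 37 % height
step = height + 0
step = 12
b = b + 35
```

height = 28 * b

Transformed code:
b = b - 6
log(height)
scale = 19 - b
height = 1080
height = 28 * b
b = 37 % height
step = height + 0
step = 12
b = b + 35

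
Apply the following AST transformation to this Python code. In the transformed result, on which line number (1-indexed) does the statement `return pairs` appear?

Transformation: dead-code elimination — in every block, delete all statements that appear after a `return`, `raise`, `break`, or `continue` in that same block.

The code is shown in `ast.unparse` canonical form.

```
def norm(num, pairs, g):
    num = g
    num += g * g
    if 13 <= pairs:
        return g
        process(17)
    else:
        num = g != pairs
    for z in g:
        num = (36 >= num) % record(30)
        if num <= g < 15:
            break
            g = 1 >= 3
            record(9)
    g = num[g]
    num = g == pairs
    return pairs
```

14

Transformed code:
def norm(num, pairs, g):
    num = g
    num += g * g
    if 13 <= pairs:
        return g
    else:
        num = g != pairs
    for z in g:
        num = (36 >= num) % record(30)
        if num <= g < 15:
            break
    g = num[g]
    num = g == pairs
    return pairs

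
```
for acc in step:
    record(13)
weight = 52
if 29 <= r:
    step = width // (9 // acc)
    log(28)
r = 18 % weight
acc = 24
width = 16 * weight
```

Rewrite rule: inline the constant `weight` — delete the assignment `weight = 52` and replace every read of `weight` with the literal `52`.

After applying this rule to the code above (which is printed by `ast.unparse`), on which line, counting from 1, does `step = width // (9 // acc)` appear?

Transformed code:
for acc in step:
    record(13)
if 29 <= r:
    step = width // (9 // acc)
    log(28)
r = 18 % 52
acc = 24
width = 16 * 52

4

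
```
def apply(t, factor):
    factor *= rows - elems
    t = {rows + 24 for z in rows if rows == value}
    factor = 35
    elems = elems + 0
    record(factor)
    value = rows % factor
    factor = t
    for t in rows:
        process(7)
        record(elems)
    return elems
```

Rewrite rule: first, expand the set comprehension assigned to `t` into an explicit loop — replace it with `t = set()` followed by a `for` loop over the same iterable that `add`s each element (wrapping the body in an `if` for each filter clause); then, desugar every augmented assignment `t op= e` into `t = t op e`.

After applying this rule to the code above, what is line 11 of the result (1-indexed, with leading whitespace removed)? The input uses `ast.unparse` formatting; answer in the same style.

factor = t

Transformed code:
def apply(t, factor):
    factor = factor * (rows - elems)
    t = set()
    for z in rows:
        if rows == value:
            t.add(rows + 24)
    factor = 35
    elems = elems + 0
    record(factor)
    value = rows % factor
    factor = t
    for t in rows:
        process(7)
        record(elems)
    return elems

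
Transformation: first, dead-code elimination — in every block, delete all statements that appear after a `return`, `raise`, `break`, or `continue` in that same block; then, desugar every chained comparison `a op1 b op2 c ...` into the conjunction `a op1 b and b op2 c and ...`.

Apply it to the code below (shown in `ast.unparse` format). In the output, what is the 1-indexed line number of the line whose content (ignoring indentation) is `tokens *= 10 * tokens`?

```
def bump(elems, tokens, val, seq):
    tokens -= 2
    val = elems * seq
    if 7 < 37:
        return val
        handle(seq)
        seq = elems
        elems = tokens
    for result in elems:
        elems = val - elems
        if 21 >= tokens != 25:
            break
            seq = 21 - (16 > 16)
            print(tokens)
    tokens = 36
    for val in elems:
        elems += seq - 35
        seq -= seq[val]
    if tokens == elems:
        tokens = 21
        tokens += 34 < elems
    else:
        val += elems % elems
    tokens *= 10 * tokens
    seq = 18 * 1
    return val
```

Transformed code:
def bump(elems, tokens, val, seq):
    tokens -= 2
    val = elems * seq
    if 7 < 37:
        return val
    for result in elems:
        elems = val - elems
        if 21 >= tokens and tokens != 25:
            break
    tokens = 36
    for val in elems:
        elems += seq - 35
        seq -= seq[val]
    if tokens == elems:
        tokens = 21
        tokens += 34 < elems
    else:
        val += elems % elems
    tokens *= 10 * tokens
    seq = 18 * 1
    return val

19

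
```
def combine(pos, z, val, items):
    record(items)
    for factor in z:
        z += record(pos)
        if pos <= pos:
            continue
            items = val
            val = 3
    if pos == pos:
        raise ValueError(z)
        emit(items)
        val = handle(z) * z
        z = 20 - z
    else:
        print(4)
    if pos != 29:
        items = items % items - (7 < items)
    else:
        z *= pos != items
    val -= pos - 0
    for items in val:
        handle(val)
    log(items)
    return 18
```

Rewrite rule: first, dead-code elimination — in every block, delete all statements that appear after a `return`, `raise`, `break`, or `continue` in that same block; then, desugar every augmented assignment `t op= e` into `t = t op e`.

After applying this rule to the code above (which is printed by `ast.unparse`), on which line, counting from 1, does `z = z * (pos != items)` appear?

14

Transformed code:
def combine(pos, z, val, items):
    record(items)
    for factor in z:
        z = z + record(pos)
        if pos <= pos:
            continue
    if pos == pos:
        raise ValueError(z)
    else:
        print(4)
    if pos != 29:
        items = items % items - (7 < items)
    else:
        z = z * (pos != items)
    val = val - (pos - 0)
    for items in val:
        handle(val)
    log(items)
    return 18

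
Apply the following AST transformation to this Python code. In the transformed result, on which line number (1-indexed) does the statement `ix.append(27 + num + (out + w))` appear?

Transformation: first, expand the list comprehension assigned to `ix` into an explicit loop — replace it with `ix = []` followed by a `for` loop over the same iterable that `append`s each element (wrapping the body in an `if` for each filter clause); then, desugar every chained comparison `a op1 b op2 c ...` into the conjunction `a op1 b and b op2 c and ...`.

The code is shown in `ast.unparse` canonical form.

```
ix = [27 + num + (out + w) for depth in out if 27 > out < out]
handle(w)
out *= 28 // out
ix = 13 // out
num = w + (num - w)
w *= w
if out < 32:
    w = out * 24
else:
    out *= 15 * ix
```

4

Transformed code:
ix = []
for depth in out:
    if 27 > out and out < out:
        ix.append(27 + num + (out + w))
handle(w)
out *= 28 // out
ix = 13 // out
num = w + (num - w)
w *= w
if out < 32:
    w = out * 24
else:
    out *= 15 * ix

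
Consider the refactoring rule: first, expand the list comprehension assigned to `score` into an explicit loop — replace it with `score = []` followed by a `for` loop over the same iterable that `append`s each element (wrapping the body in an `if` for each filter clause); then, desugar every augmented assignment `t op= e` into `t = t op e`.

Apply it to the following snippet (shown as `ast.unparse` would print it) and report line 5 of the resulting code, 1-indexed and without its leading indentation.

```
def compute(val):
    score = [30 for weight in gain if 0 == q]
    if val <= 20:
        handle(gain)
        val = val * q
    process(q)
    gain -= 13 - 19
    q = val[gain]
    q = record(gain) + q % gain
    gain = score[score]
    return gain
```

Transformed code:
def compute(val):
    score = []
    for weight in gain:
        if 0 == q:
            score.append(30)
    if val <= 20:
        handle(gain)
        val = val * q
    process(q)
    gain = gain - (13 - 19)
    q = val[gain]
    q = record(gain) + q % gain
    gain = score[score]
    return gain

score.append(30)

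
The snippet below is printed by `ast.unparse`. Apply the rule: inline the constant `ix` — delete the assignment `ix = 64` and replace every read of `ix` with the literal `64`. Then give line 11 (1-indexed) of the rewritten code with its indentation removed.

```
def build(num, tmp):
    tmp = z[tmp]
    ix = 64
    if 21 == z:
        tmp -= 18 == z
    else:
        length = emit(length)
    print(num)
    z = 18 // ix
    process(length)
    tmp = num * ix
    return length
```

Transformed code:
def build(num, tmp):
    tmp = z[tmp]
    if 21 == z:
        tmp -= 18 == z
    else:
        length = emit(length)
    print(num)
    z = 18 // 64
    process(length)
    tmp = num * 64
    return length

return length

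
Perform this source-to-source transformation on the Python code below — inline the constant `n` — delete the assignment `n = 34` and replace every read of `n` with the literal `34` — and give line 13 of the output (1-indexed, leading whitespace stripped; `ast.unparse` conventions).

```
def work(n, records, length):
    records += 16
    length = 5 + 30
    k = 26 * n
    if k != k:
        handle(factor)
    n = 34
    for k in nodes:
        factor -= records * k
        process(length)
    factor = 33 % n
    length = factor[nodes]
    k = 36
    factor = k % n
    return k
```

factor = k % 34

Transformed code:
def work(n, records, length):
    records += 16
    length = 5 + 30
    k = 26 * 34
    if k != k:
        handle(factor)
    for k in nodes:
        factor -= records * k
        process(length)
    factor = 33 % 34
    length = factor[nodes]
    k = 36
    factor = k % 34
    return k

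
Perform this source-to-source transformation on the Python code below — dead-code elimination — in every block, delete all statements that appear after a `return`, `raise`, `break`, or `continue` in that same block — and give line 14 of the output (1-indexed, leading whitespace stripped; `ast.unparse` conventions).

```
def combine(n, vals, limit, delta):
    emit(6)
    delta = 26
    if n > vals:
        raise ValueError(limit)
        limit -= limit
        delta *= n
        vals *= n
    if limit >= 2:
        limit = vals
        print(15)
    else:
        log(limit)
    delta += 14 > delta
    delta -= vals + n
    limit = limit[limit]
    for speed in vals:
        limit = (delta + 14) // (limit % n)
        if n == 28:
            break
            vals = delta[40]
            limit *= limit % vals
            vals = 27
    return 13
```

Transformed code:
def combine(n, vals, limit, delta):
    emit(6)
    delta = 26
    if n > vals:
        raise ValueError(limit)
    if limit >= 2:
        limit = vals
        print(15)
    else:
        log(limit)
    delta += 14 > delta
    delta -= vals + n
    limit = limit[limit]
    for speed in vals:
        limit = (delta + 14) // (limit % n)
        if n == 28:
            break
    return 13

for speed in vals:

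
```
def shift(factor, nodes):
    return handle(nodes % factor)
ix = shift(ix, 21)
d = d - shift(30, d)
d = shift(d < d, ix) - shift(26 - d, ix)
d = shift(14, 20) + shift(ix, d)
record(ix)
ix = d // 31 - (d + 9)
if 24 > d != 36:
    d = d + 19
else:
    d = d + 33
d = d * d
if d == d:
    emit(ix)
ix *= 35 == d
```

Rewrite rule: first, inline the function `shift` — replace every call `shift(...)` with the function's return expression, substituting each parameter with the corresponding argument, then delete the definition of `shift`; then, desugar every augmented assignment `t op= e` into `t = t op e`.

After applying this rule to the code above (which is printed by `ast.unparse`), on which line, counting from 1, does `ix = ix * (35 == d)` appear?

14

Transformed code:
ix = handle(21 % ix)
d = d - handle(d % 30)
d = handle(ix % (d < d)) - handle(ix % (26 - d))
d = handle(20 % 14) + handle(d % ix)
record(ix)
ix = d // 31 - (d + 9)
if 24 > d != 36:
    d = d + 19
else:
    d = d + 33
d = d * d
if d == d:
    emit(ix)
ix = ix * (35 == d)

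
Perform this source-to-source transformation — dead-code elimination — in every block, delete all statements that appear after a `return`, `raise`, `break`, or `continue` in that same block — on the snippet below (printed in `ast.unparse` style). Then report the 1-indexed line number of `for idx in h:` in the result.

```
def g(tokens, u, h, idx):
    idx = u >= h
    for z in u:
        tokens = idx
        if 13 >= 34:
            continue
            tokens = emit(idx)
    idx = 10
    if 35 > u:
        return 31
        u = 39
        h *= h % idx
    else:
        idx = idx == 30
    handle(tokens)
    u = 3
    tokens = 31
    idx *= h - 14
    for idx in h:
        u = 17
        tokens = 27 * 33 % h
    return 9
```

Transformed code:
def g(tokens, u, h, idx):
    idx = u >= h
    for z in u:
        tokens = idx
        if 13 >= 34:
            continue
    idx = 10
    if 35 > u:
        return 31
    else:
        idx = idx == 30
    handle(tokens)
    u = 3
    tokens = 31
    idx *= h - 14
    for idx in h:
        u = 17
        tokens = 27 * 33 % h
    return 9

16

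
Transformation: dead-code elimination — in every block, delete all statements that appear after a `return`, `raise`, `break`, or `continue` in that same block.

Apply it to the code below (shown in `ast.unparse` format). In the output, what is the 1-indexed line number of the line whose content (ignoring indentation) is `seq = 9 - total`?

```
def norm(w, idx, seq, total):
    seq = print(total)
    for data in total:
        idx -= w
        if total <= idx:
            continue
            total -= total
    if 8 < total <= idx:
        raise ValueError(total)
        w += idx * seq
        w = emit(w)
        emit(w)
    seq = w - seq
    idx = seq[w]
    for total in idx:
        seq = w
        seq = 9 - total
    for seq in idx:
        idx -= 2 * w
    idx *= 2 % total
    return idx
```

13

Transformed code:
def norm(w, idx, seq, total):
    seq = print(total)
    for data in total:
        idx -= w
        if total <= idx:
            continue
    if 8 < total <= idx:
        raise ValueError(total)
    seq = w - seq
    idx = seq[w]
    for total in idx:
        seq = w
        seq = 9 - total
    for seq in idx:
        idx -= 2 * w
    idx *= 2 % total
    return idx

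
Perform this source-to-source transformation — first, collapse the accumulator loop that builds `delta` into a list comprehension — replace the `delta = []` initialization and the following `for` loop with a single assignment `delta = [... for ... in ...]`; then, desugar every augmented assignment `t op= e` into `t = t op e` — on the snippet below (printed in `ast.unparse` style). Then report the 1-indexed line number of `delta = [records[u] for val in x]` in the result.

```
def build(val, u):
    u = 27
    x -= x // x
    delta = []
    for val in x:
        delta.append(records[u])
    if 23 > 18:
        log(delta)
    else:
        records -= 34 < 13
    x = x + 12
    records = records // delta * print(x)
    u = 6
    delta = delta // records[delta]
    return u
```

Transformed code:
def build(val, u):
    u = 27
    x = x - x // x
    delta = [records[u] for val in x]
    if 23 > 18:
        log(delta)
    else:
        records = records - (34 < 13)
    x = x + 12
    records = records // delta * print(x)
    u = 6
    delta = delta // records[delta]
    return u

4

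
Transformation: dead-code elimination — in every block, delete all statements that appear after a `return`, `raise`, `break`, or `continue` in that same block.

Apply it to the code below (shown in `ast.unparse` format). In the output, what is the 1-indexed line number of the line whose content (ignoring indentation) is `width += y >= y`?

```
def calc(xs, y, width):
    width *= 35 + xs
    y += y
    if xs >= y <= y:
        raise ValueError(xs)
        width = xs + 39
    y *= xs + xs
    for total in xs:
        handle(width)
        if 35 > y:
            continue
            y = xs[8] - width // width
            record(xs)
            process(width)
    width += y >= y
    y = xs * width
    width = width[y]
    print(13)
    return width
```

11

Transformed code:
def calc(xs, y, width):
    width *= 35 + xs
    y += y
    if xs >= y <= y:
        raise ValueError(xs)
    y *= xs + xs
    for total in xs:
        handle(width)
        if 35 > y:
            continue
    width += y >= y
    y = xs * width
    width = width[y]
    print(13)
    return width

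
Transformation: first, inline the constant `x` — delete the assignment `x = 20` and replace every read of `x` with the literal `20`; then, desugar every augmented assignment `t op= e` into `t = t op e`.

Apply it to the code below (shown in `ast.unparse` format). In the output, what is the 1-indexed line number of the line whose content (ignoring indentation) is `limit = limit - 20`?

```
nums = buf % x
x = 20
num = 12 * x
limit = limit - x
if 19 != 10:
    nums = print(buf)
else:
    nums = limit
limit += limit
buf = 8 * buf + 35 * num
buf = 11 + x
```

Transformed code:
nums = buf % 20
num = 12 * 20
limit = limit - 20
if 19 != 10:
    nums = print(buf)
else:
    nums = limit
limit = limit + limit
buf = 8 * buf + 35 * num
buf = 11 + 20

3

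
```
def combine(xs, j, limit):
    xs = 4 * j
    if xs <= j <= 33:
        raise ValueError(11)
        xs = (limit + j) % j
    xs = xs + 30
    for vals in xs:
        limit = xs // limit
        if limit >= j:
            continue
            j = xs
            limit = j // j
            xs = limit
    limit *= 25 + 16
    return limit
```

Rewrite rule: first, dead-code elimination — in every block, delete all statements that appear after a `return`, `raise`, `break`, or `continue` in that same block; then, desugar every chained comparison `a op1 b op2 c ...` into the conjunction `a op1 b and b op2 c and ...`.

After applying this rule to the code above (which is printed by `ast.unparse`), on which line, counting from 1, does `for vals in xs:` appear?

6

Transformed code:
def combine(xs, j, limit):
    xs = 4 * j
    if xs <= j and j <= 33:
        raise ValueError(11)
    xs = xs + 30
    for vals in xs:
        limit = xs // limit
        if limit >= j:
            continue
    limit *= 25 + 16
    return limit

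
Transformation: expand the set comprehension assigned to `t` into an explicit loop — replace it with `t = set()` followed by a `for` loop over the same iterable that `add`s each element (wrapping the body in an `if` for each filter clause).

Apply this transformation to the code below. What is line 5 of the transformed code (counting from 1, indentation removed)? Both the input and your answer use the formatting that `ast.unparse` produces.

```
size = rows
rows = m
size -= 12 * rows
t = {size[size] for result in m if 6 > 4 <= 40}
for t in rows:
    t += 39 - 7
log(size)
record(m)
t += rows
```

Transformed code:
size = rows
rows = m
size -= 12 * rows
t = set()
for result in m:
    if 6 > 4 <= 40:
        t.add(size[size])
for t in rows:
    t += 39 - 7
log(size)
record(m)
t += rows

for result in m:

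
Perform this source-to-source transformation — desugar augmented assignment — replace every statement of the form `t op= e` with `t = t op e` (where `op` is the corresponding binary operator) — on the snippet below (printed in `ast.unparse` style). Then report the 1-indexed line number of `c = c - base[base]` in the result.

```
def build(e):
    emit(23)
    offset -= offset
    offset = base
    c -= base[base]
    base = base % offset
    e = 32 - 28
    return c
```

5

Transformed code:
def build(e):
    emit(23)
    offset = offset - offset
    offset = base
    c = c - base[base]
    base = base % offset
    e = 32 - 28
    return c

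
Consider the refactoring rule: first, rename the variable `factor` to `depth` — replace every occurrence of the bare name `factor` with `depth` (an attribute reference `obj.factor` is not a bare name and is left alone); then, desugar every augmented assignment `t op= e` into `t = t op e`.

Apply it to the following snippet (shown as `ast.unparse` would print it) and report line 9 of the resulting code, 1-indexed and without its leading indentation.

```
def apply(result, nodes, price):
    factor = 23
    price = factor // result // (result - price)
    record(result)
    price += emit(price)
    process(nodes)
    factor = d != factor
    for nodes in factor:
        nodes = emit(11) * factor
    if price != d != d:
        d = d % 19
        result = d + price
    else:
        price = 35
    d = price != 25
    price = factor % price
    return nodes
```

Transformed code:
def apply(result, nodes, price):
    depth = 23
    price = depth // result // (result - price)
    record(result)
    price = price + emit(price)
    process(nodes)
    depth = d != depth
    for nodes in depth:
        nodes = emit(11) * depth
    if price != d != d:
        d = d % 19
        result = d + price
    else:
        price = 35
    d = price != 25
    price = depth % price
    return nodes

nodes = emit(11) * depth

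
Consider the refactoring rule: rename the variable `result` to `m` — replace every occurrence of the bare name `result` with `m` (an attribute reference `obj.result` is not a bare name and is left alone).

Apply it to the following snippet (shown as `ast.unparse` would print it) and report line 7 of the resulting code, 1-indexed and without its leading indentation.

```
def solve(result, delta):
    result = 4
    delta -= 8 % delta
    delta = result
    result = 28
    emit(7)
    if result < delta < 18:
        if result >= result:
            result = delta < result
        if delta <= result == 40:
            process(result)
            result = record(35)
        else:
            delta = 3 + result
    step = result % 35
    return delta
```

Transformed code:
def solve(m, delta):
    m = 4
    delta -= 8 % delta
    delta = m
    m = 28
    emit(7)
    if m < delta < 18:
        if m >= m:
            m = delta < m
        if delta <= m == 40:
            process(m)
            m = record(35)
        else:
            delta = 3 + m
    step = m % 35
    return delta

if m < delta < 18:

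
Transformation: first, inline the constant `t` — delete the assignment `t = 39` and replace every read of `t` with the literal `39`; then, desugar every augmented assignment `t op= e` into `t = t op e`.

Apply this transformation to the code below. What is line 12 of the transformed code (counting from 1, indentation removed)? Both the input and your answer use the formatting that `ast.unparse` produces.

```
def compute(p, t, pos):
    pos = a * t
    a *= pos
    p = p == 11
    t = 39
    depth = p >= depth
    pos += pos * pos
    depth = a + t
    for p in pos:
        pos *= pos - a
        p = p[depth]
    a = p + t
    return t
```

return 39

Transformed code:
def compute(p, t, pos):
    pos = a * 39
    a = a * pos
    p = p == 11
    depth = p >= depth
    pos = pos + pos * pos
    depth = a + 39
    for p in pos:
        pos = pos * (pos - a)
        p = p[depth]
    a = p + 39
    return 39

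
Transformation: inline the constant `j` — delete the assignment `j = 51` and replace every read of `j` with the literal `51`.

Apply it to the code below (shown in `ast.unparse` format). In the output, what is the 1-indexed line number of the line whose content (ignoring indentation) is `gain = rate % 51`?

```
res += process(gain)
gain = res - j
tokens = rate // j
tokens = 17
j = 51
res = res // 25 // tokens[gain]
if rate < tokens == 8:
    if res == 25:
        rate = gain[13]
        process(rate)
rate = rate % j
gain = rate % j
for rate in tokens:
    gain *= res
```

Transformed code:
res += process(gain)
gain = res - 51
tokens = rate // 51
tokens = 17
res = res // 25 // tokens[gain]
if rate < tokens == 8:
    if res == 25:
        rate = gain[13]
        process(rate)
rate = rate % 51
gain = rate % 51
for rate in tokens:
    gain *= res

11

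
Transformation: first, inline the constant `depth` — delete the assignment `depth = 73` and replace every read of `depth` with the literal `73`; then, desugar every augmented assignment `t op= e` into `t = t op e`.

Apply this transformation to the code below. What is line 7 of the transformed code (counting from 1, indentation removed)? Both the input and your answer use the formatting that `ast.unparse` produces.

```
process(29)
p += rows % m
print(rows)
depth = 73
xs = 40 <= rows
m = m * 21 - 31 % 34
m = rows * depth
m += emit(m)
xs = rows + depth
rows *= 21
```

m = m + emit(m)

Transformed code:
process(29)
p = p + rows % m
print(rows)
xs = 40 <= rows
m = m * 21 - 31 % 34
m = rows * 73
m = m + emit(m)
xs = rows + 73
rows = rows * 21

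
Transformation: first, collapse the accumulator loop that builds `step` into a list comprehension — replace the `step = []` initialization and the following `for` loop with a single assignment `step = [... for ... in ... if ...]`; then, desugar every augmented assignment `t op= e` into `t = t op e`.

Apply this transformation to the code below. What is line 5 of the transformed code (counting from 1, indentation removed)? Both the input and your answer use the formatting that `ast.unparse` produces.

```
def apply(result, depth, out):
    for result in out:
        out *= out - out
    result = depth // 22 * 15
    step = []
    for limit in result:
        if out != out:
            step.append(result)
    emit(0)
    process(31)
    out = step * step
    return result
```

step = [result for limit in result if out != out]

Transformed code:
def apply(result, depth, out):
    for result in out:
        out = out * (out - out)
    result = depth // 22 * 15
    step = [result for limit in result if out != out]
    emit(0)
    process(31)
    out = step * step
    return result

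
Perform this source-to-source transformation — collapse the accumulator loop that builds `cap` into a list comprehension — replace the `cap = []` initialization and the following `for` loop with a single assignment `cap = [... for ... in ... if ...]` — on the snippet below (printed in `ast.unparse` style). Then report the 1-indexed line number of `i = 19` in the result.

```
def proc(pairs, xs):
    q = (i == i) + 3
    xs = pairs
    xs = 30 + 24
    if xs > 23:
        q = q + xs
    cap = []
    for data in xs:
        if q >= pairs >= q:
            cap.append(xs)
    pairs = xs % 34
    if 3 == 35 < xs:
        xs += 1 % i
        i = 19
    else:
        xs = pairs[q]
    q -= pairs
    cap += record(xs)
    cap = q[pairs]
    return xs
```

11

Transformed code:
def proc(pairs, xs):
    q = (i == i) + 3
    xs = pairs
    xs = 30 + 24
    if xs > 23:
        q = q + xs
    cap = [xs for data in xs if q >= pairs >= q]
    pairs = xs % 34
    if 3 == 35 < xs:
        xs += 1 % i
        i = 19
    else:
        xs = pairs[q]
    q -= pairs
    cap += record(xs)
    cap = q[pairs]
    return xs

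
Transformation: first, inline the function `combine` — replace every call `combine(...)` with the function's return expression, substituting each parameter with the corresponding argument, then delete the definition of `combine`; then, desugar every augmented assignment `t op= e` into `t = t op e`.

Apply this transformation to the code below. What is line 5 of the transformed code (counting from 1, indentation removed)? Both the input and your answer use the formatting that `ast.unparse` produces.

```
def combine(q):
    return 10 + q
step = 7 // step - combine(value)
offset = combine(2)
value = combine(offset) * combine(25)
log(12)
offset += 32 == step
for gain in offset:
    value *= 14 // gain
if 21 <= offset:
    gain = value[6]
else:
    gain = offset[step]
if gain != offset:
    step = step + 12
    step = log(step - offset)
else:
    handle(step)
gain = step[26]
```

Transformed code:
step = 7 // step - (10 + value)
offset = 10 + 2
value = (10 + offset) * (10 + 25)
log(12)
offset = offset + (32 == step)
for gain in offset:
    value = value * (14 // gain)
if 21 <= offset:
    gain = value[6]
else:
    gain = offset[step]
if gain != offset:
    step = step + 12
    step = log(step - offset)
else:
    handle(step)
gain = step[26]

offset = offset + (32 == step)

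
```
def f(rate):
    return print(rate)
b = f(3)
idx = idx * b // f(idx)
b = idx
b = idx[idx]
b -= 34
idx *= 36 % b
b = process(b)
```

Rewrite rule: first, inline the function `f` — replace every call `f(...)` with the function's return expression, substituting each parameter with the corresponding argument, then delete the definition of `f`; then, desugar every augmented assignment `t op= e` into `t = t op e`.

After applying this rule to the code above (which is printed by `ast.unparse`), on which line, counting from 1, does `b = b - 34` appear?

5

Transformed code:
b = print(3)
idx = idx * b // print(idx)
b = idx
b = idx[idx]
b = b - 34
idx = idx * (36 % b)
b = process(b)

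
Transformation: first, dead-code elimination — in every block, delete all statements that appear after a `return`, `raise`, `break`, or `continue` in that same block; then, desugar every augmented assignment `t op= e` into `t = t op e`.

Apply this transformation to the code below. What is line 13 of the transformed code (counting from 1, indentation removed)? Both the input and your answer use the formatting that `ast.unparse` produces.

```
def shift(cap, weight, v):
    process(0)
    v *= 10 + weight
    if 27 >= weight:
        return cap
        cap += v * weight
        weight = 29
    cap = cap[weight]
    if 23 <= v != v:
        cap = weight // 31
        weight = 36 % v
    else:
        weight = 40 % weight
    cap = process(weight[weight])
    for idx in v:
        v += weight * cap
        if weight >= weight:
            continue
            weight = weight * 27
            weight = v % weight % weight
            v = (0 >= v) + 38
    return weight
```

Transformed code:
def shift(cap, weight, v):
    process(0)
    v = v * (10 + weight)
    if 27 >= weight:
        return cap
    cap = cap[weight]
    if 23 <= v != v:
        cap = weight // 31
        weight = 36 % v
    else:
        weight = 40 % weight
    cap = process(weight[weight])
    for idx in v:
        v = v + weight * cap
        if weight >= weight:
            continue
    return weight

for idx in v:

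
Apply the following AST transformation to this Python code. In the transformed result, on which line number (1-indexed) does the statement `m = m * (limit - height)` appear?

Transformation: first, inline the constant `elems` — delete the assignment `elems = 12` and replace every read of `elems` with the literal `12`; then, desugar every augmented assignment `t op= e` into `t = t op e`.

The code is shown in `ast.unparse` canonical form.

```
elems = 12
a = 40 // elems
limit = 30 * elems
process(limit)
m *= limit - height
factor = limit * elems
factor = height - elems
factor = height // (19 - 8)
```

4

Transformed code:
a = 40 // 12
limit = 30 * 12
process(limit)
m = m * (limit - height)
factor = limit * 12
factor = height - 12
factor = height // (19 - 8)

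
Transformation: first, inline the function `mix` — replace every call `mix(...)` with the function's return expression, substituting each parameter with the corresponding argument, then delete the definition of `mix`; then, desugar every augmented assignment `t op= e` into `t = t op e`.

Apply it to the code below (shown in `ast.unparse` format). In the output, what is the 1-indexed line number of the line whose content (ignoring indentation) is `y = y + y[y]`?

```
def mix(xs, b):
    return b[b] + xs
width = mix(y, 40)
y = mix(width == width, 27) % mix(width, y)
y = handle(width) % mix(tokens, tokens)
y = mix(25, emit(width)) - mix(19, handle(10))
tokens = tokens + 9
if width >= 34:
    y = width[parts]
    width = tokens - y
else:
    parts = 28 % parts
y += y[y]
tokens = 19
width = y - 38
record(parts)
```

11

Transformed code:
width = 40[40] + y
y = (27[27] + (width == width)) % (y[y] + width)
y = handle(width) % (tokens[tokens] + tokens)
y = emit(width)[emit(width)] + 25 - (handle(10)[handle(10)] + 19)
tokens = tokens + 9
if width >= 34:
    y = width[parts]
    width = tokens - y
else:
    parts = 28 % parts
y = y + y[y]
tokens = 19
width = y - 38
record(parts)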